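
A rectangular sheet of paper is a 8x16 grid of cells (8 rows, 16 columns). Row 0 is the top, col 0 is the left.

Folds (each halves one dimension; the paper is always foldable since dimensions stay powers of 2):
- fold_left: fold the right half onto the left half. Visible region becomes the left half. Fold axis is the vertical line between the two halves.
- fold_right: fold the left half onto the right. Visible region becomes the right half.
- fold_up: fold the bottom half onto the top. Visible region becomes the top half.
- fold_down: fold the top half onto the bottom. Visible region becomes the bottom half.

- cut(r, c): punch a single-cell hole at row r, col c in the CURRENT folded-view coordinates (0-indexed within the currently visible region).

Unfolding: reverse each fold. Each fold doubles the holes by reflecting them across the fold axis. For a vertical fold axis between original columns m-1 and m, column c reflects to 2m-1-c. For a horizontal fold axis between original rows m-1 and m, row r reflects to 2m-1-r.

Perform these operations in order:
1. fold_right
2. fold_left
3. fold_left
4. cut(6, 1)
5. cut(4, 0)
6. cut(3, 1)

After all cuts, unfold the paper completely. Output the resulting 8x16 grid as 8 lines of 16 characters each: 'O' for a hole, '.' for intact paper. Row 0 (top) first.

Answer: ................
................
................
.OO..OO..OO..OO.
O..OO..OO..OO..O
................
.OO..OO..OO..OO.
................

Derivation:
Op 1 fold_right: fold axis v@8; visible region now rows[0,8) x cols[8,16) = 8x8
Op 2 fold_left: fold axis v@12; visible region now rows[0,8) x cols[8,12) = 8x4
Op 3 fold_left: fold axis v@10; visible region now rows[0,8) x cols[8,10) = 8x2
Op 4 cut(6, 1): punch at orig (6,9); cuts so far [(6, 9)]; region rows[0,8) x cols[8,10) = 8x2
Op 5 cut(4, 0): punch at orig (4,8); cuts so far [(4, 8), (6, 9)]; region rows[0,8) x cols[8,10) = 8x2
Op 6 cut(3, 1): punch at orig (3,9); cuts so far [(3, 9), (4, 8), (6, 9)]; region rows[0,8) x cols[8,10) = 8x2
Unfold 1 (reflect across v@10): 6 holes -> [(3, 9), (3, 10), (4, 8), (4, 11), (6, 9), (6, 10)]
Unfold 2 (reflect across v@12): 12 holes -> [(3, 9), (3, 10), (3, 13), (3, 14), (4, 8), (4, 11), (4, 12), (4, 15), (6, 9), (6, 10), (6, 13), (6, 14)]
Unfold 3 (reflect across v@8): 24 holes -> [(3, 1), (3, 2), (3, 5), (3, 6), (3, 9), (3, 10), (3, 13), (3, 14), (4, 0), (4, 3), (4, 4), (4, 7), (4, 8), (4, 11), (4, 12), (4, 15), (6, 1), (6, 2), (6, 5), (6, 6), (6, 9), (6, 10), (6, 13), (6, 14)]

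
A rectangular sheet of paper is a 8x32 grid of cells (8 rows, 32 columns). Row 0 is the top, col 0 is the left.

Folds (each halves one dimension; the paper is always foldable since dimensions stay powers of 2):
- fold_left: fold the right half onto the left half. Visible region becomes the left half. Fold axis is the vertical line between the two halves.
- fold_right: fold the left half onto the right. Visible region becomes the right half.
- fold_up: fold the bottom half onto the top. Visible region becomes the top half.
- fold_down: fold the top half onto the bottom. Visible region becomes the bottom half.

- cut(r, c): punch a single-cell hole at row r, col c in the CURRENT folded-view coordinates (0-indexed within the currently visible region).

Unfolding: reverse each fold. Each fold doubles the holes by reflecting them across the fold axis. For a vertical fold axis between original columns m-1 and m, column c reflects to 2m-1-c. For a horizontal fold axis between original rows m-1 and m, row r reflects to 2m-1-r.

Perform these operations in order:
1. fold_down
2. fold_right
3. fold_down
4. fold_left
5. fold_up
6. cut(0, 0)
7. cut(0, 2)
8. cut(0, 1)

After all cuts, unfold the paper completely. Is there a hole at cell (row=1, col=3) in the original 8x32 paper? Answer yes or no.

Answer: no

Derivation:
Op 1 fold_down: fold axis h@4; visible region now rows[4,8) x cols[0,32) = 4x32
Op 2 fold_right: fold axis v@16; visible region now rows[4,8) x cols[16,32) = 4x16
Op 3 fold_down: fold axis h@6; visible region now rows[6,8) x cols[16,32) = 2x16
Op 4 fold_left: fold axis v@24; visible region now rows[6,8) x cols[16,24) = 2x8
Op 5 fold_up: fold axis h@7; visible region now rows[6,7) x cols[16,24) = 1x8
Op 6 cut(0, 0): punch at orig (6,16); cuts so far [(6, 16)]; region rows[6,7) x cols[16,24) = 1x8
Op 7 cut(0, 2): punch at orig (6,18); cuts so far [(6, 16), (6, 18)]; region rows[6,7) x cols[16,24) = 1x8
Op 8 cut(0, 1): punch at orig (6,17); cuts so far [(6, 16), (6, 17), (6, 18)]; region rows[6,7) x cols[16,24) = 1x8
Unfold 1 (reflect across h@7): 6 holes -> [(6, 16), (6, 17), (6, 18), (7, 16), (7, 17), (7, 18)]
Unfold 2 (reflect across v@24): 12 holes -> [(6, 16), (6, 17), (6, 18), (6, 29), (6, 30), (6, 31), (7, 16), (7, 17), (7, 18), (7, 29), (7, 30), (7, 31)]
Unfold 3 (reflect across h@6): 24 holes -> [(4, 16), (4, 17), (4, 18), (4, 29), (4, 30), (4, 31), (5, 16), (5, 17), (5, 18), (5, 29), (5, 30), (5, 31), (6, 16), (6, 17), (6, 18), (6, 29), (6, 30), (6, 31), (7, 16), (7, 17), (7, 18), (7, 29), (7, 30), (7, 31)]
Unfold 4 (reflect across v@16): 48 holes -> [(4, 0), (4, 1), (4, 2), (4, 13), (4, 14), (4, 15), (4, 16), (4, 17), (4, 18), (4, 29), (4, 30), (4, 31), (5, 0), (5, 1), (5, 2), (5, 13), (5, 14), (5, 15), (5, 16), (5, 17), (5, 18), (5, 29), (5, 30), (5, 31), (6, 0), (6, 1), (6, 2), (6, 13), (6, 14), (6, 15), (6, 16), (6, 17), (6, 18), (6, 29), (6, 30), (6, 31), (7, 0), (7, 1), (7, 2), (7, 13), (7, 14), (7, 15), (7, 16), (7, 17), (7, 18), (7, 29), (7, 30), (7, 31)]
Unfold 5 (reflect across h@4): 96 holes -> [(0, 0), (0, 1), (0, 2), (0, 13), (0, 14), (0, 15), (0, 16), (0, 17), (0, 18), (0, 29), (0, 30), (0, 31), (1, 0), (1, 1), (1, 2), (1, 13), (1, 14), (1, 15), (1, 16), (1, 17), (1, 18), (1, 29), (1, 30), (1, 31), (2, 0), (2, 1), (2, 2), (2, 13), (2, 14), (2, 15), (2, 16), (2, 17), (2, 18), (2, 29), (2, 30), (2, 31), (3, 0), (3, 1), (3, 2), (3, 13), (3, 14), (3, 15), (3, 16), (3, 17), (3, 18), (3, 29), (3, 30), (3, 31), (4, 0), (4, 1), (4, 2), (4, 13), (4, 14), (4, 15), (4, 16), (4, 17), (4, 18), (4, 29), (4, 30), (4, 31), (5, 0), (5, 1), (5, 2), (5, 13), (5, 14), (5, 15), (5, 16), (5, 17), (5, 18), (5, 29), (5, 30), (5, 31), (6, 0), (6, 1), (6, 2), (6, 13), (6, 14), (6, 15), (6, 16), (6, 17), (6, 18), (6, 29), (6, 30), (6, 31), (7, 0), (7, 1), (7, 2), (7, 13), (7, 14), (7, 15), (7, 16), (7, 17), (7, 18), (7, 29), (7, 30), (7, 31)]
Holes: [(0, 0), (0, 1), (0, 2), (0, 13), (0, 14), (0, 15), (0, 16), (0, 17), (0, 18), (0, 29), (0, 30), (0, 31), (1, 0), (1, 1), (1, 2), (1, 13), (1, 14), (1, 15), (1, 16), (1, 17), (1, 18), (1, 29), (1, 30), (1, 31), (2, 0), (2, 1), (2, 2), (2, 13), (2, 14), (2, 15), (2, 16), (2, 17), (2, 18), (2, 29), (2, 30), (2, 31), (3, 0), (3, 1), (3, 2), (3, 13), (3, 14), (3, 15), (3, 16), (3, 17), (3, 18), (3, 29), (3, 30), (3, 31), (4, 0), (4, 1), (4, 2), (4, 13), (4, 14), (4, 15), (4, 16), (4, 17), (4, 18), (4, 29), (4, 30), (4, 31), (5, 0), (5, 1), (5, 2), (5, 13), (5, 14), (5, 15), (5, 16), (5, 17), (5, 18), (5, 29), (5, 30), (5, 31), (6, 0), (6, 1), (6, 2), (6, 13), (6, 14), (6, 15), (6, 16), (6, 17), (6, 18), (6, 29), (6, 30), (6, 31), (7, 0), (7, 1), (7, 2), (7, 13), (7, 14), (7, 15), (7, 16), (7, 17), (7, 18), (7, 29), (7, 30), (7, 31)]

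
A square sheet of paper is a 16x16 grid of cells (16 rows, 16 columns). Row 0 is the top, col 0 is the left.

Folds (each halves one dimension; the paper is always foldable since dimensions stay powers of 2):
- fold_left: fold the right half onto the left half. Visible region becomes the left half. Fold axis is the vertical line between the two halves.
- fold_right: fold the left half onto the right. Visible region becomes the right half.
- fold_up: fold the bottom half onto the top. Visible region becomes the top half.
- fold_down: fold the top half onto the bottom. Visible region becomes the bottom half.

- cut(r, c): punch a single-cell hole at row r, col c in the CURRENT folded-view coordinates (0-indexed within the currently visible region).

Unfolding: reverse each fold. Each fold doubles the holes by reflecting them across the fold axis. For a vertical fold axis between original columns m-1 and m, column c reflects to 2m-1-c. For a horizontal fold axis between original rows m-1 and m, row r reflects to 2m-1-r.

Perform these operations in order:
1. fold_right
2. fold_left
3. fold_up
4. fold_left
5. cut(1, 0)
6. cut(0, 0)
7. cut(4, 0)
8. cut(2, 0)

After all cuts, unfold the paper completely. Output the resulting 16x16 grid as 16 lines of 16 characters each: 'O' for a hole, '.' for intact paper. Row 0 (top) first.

Answer: O..OO..OO..OO..O
O..OO..OO..OO..O
O..OO..OO..OO..O
................
O..OO..OO..OO..O
................
................
................
................
................
................
O..OO..OO..OO..O
................
O..OO..OO..OO..O
O..OO..OO..OO..O
O..OO..OO..OO..O

Derivation:
Op 1 fold_right: fold axis v@8; visible region now rows[0,16) x cols[8,16) = 16x8
Op 2 fold_left: fold axis v@12; visible region now rows[0,16) x cols[8,12) = 16x4
Op 3 fold_up: fold axis h@8; visible region now rows[0,8) x cols[8,12) = 8x4
Op 4 fold_left: fold axis v@10; visible region now rows[0,8) x cols[8,10) = 8x2
Op 5 cut(1, 0): punch at orig (1,8); cuts so far [(1, 8)]; region rows[0,8) x cols[8,10) = 8x2
Op 6 cut(0, 0): punch at orig (0,8); cuts so far [(0, 8), (1, 8)]; region rows[0,8) x cols[8,10) = 8x2
Op 7 cut(4, 0): punch at orig (4,8); cuts so far [(0, 8), (1, 8), (4, 8)]; region rows[0,8) x cols[8,10) = 8x2
Op 8 cut(2, 0): punch at orig (2,8); cuts so far [(0, 8), (1, 8), (2, 8), (4, 8)]; region rows[0,8) x cols[8,10) = 8x2
Unfold 1 (reflect across v@10): 8 holes -> [(0, 8), (0, 11), (1, 8), (1, 11), (2, 8), (2, 11), (4, 8), (4, 11)]
Unfold 2 (reflect across h@8): 16 holes -> [(0, 8), (0, 11), (1, 8), (1, 11), (2, 8), (2, 11), (4, 8), (4, 11), (11, 8), (11, 11), (13, 8), (13, 11), (14, 8), (14, 11), (15, 8), (15, 11)]
Unfold 3 (reflect across v@12): 32 holes -> [(0, 8), (0, 11), (0, 12), (0, 15), (1, 8), (1, 11), (1, 12), (1, 15), (2, 8), (2, 11), (2, 12), (2, 15), (4, 8), (4, 11), (4, 12), (4, 15), (11, 8), (11, 11), (11, 12), (11, 15), (13, 8), (13, 11), (13, 12), (13, 15), (14, 8), (14, 11), (14, 12), (14, 15), (15, 8), (15, 11), (15, 12), (15, 15)]
Unfold 4 (reflect across v@8): 64 holes -> [(0, 0), (0, 3), (0, 4), (0, 7), (0, 8), (0, 11), (0, 12), (0, 15), (1, 0), (1, 3), (1, 4), (1, 7), (1, 8), (1, 11), (1, 12), (1, 15), (2, 0), (2, 3), (2, 4), (2, 7), (2, 8), (2, 11), (2, 12), (2, 15), (4, 0), (4, 3), (4, 4), (4, 7), (4, 8), (4, 11), (4, 12), (4, 15), (11, 0), (11, 3), (11, 4), (11, 7), (11, 8), (11, 11), (11, 12), (11, 15), (13, 0), (13, 3), (13, 4), (13, 7), (13, 8), (13, 11), (13, 12), (13, 15), (14, 0), (14, 3), (14, 4), (14, 7), (14, 8), (14, 11), (14, 12), (14, 15), (15, 0), (15, 3), (15, 4), (15, 7), (15, 8), (15, 11), (15, 12), (15, 15)]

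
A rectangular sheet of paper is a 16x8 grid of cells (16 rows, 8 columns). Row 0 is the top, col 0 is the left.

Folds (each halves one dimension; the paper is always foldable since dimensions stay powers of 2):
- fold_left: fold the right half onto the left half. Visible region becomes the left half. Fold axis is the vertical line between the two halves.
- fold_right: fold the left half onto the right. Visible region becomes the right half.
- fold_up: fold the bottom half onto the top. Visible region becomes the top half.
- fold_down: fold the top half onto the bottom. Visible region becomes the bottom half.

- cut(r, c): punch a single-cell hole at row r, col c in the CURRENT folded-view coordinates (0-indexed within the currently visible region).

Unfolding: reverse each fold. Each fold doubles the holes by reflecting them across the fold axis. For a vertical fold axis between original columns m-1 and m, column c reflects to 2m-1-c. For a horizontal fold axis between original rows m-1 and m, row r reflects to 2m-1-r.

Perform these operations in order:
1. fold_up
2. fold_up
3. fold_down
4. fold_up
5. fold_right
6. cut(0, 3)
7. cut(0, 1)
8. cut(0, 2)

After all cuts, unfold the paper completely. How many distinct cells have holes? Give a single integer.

Answer: 96

Derivation:
Op 1 fold_up: fold axis h@8; visible region now rows[0,8) x cols[0,8) = 8x8
Op 2 fold_up: fold axis h@4; visible region now rows[0,4) x cols[0,8) = 4x8
Op 3 fold_down: fold axis h@2; visible region now rows[2,4) x cols[0,8) = 2x8
Op 4 fold_up: fold axis h@3; visible region now rows[2,3) x cols[0,8) = 1x8
Op 5 fold_right: fold axis v@4; visible region now rows[2,3) x cols[4,8) = 1x4
Op 6 cut(0, 3): punch at orig (2,7); cuts so far [(2, 7)]; region rows[2,3) x cols[4,8) = 1x4
Op 7 cut(0, 1): punch at orig (2,5); cuts so far [(2, 5), (2, 7)]; region rows[2,3) x cols[4,8) = 1x4
Op 8 cut(0, 2): punch at orig (2,6); cuts so far [(2, 5), (2, 6), (2, 7)]; region rows[2,3) x cols[4,8) = 1x4
Unfold 1 (reflect across v@4): 6 holes -> [(2, 0), (2, 1), (2, 2), (2, 5), (2, 6), (2, 7)]
Unfold 2 (reflect across h@3): 12 holes -> [(2, 0), (2, 1), (2, 2), (2, 5), (2, 6), (2, 7), (3, 0), (3, 1), (3, 2), (3, 5), (3, 6), (3, 7)]
Unfold 3 (reflect across h@2): 24 holes -> [(0, 0), (0, 1), (0, 2), (0, 5), (0, 6), (0, 7), (1, 0), (1, 1), (1, 2), (1, 5), (1, 6), (1, 7), (2, 0), (2, 1), (2, 2), (2, 5), (2, 6), (2, 7), (3, 0), (3, 1), (3, 2), (3, 5), (3, 6), (3, 7)]
Unfold 4 (reflect across h@4): 48 holes -> [(0, 0), (0, 1), (0, 2), (0, 5), (0, 6), (0, 7), (1, 0), (1, 1), (1, 2), (1, 5), (1, 6), (1, 7), (2, 0), (2, 1), (2, 2), (2, 5), (2, 6), (2, 7), (3, 0), (3, 1), (3, 2), (3, 5), (3, 6), (3, 7), (4, 0), (4, 1), (4, 2), (4, 5), (4, 6), (4, 7), (5, 0), (5, 1), (5, 2), (5, 5), (5, 6), (5, 7), (6, 0), (6, 1), (6, 2), (6, 5), (6, 6), (6, 7), (7, 0), (7, 1), (7, 2), (7, 5), (7, 6), (7, 7)]
Unfold 5 (reflect across h@8): 96 holes -> [(0, 0), (0, 1), (0, 2), (0, 5), (0, 6), (0, 7), (1, 0), (1, 1), (1, 2), (1, 5), (1, 6), (1, 7), (2, 0), (2, 1), (2, 2), (2, 5), (2, 6), (2, 7), (3, 0), (3, 1), (3, 2), (3, 5), (3, 6), (3, 7), (4, 0), (4, 1), (4, 2), (4, 5), (4, 6), (4, 7), (5, 0), (5, 1), (5, 2), (5, 5), (5, 6), (5, 7), (6, 0), (6, 1), (6, 2), (6, 5), (6, 6), (6, 7), (7, 0), (7, 1), (7, 2), (7, 5), (7, 6), (7, 7), (8, 0), (8, 1), (8, 2), (8, 5), (8, 6), (8, 7), (9, 0), (9, 1), (9, 2), (9, 5), (9, 6), (9, 7), (10, 0), (10, 1), (10, 2), (10, 5), (10, 6), (10, 7), (11, 0), (11, 1), (11, 2), (11, 5), (11, 6), (11, 7), (12, 0), (12, 1), (12, 2), (12, 5), (12, 6), (12, 7), (13, 0), (13, 1), (13, 2), (13, 5), (13, 6), (13, 7), (14, 0), (14, 1), (14, 2), (14, 5), (14, 6), (14, 7), (15, 0), (15, 1), (15, 2), (15, 5), (15, 6), (15, 7)]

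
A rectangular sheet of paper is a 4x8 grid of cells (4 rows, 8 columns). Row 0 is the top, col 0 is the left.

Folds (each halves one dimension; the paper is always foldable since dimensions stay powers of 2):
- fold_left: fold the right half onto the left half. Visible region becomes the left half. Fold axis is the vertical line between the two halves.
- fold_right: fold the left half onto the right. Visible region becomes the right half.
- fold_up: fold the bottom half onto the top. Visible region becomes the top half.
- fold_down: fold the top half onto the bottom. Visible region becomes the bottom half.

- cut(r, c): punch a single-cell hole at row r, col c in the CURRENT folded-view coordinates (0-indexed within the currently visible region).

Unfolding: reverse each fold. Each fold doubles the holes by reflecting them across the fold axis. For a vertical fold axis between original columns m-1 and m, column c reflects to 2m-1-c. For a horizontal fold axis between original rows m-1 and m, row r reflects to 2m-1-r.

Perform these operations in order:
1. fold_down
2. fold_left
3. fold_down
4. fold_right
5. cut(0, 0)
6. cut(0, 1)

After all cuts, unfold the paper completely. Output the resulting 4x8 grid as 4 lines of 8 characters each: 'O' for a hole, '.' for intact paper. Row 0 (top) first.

Op 1 fold_down: fold axis h@2; visible region now rows[2,4) x cols[0,8) = 2x8
Op 2 fold_left: fold axis v@4; visible region now rows[2,4) x cols[0,4) = 2x4
Op 3 fold_down: fold axis h@3; visible region now rows[3,4) x cols[0,4) = 1x4
Op 4 fold_right: fold axis v@2; visible region now rows[3,4) x cols[2,4) = 1x2
Op 5 cut(0, 0): punch at orig (3,2); cuts so far [(3, 2)]; region rows[3,4) x cols[2,4) = 1x2
Op 6 cut(0, 1): punch at orig (3,3); cuts so far [(3, 2), (3, 3)]; region rows[3,4) x cols[2,4) = 1x2
Unfold 1 (reflect across v@2): 4 holes -> [(3, 0), (3, 1), (3, 2), (3, 3)]
Unfold 2 (reflect across h@3): 8 holes -> [(2, 0), (2, 1), (2, 2), (2, 3), (3, 0), (3, 1), (3, 2), (3, 3)]
Unfold 3 (reflect across v@4): 16 holes -> [(2, 0), (2, 1), (2, 2), (2, 3), (2, 4), (2, 5), (2, 6), (2, 7), (3, 0), (3, 1), (3, 2), (3, 3), (3, 4), (3, 5), (3, 6), (3, 7)]
Unfold 4 (reflect across h@2): 32 holes -> [(0, 0), (0, 1), (0, 2), (0, 3), (0, 4), (0, 5), (0, 6), (0, 7), (1, 0), (1, 1), (1, 2), (1, 3), (1, 4), (1, 5), (1, 6), (1, 7), (2, 0), (2, 1), (2, 2), (2, 3), (2, 4), (2, 5), (2, 6), (2, 7), (3, 0), (3, 1), (3, 2), (3, 3), (3, 4), (3, 5), (3, 6), (3, 7)]

Answer: OOOOOOOO
OOOOOOOO
OOOOOOOO
OOOOOOOO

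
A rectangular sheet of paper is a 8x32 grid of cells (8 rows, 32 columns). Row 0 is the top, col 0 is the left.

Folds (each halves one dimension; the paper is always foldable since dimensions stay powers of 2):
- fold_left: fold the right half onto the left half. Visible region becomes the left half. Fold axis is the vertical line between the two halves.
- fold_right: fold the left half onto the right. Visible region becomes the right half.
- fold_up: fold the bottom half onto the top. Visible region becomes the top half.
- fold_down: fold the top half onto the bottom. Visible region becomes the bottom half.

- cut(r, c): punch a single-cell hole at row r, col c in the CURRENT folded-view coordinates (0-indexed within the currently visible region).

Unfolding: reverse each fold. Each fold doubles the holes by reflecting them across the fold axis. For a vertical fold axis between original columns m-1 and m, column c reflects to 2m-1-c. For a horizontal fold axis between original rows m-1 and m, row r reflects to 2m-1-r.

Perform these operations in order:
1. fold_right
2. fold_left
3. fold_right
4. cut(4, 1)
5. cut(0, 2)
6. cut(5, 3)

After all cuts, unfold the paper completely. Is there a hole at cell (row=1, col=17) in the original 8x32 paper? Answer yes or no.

Op 1 fold_right: fold axis v@16; visible region now rows[0,8) x cols[16,32) = 8x16
Op 2 fold_left: fold axis v@24; visible region now rows[0,8) x cols[16,24) = 8x8
Op 3 fold_right: fold axis v@20; visible region now rows[0,8) x cols[20,24) = 8x4
Op 4 cut(4, 1): punch at orig (4,21); cuts so far [(4, 21)]; region rows[0,8) x cols[20,24) = 8x4
Op 5 cut(0, 2): punch at orig (0,22); cuts so far [(0, 22), (4, 21)]; region rows[0,8) x cols[20,24) = 8x4
Op 6 cut(5, 3): punch at orig (5,23); cuts so far [(0, 22), (4, 21), (5, 23)]; region rows[0,8) x cols[20,24) = 8x4
Unfold 1 (reflect across v@20): 6 holes -> [(0, 17), (0, 22), (4, 18), (4, 21), (5, 16), (5, 23)]
Unfold 2 (reflect across v@24): 12 holes -> [(0, 17), (0, 22), (0, 25), (0, 30), (4, 18), (4, 21), (4, 26), (4, 29), (5, 16), (5, 23), (5, 24), (5, 31)]
Unfold 3 (reflect across v@16): 24 holes -> [(0, 1), (0, 6), (0, 9), (0, 14), (0, 17), (0, 22), (0, 25), (0, 30), (4, 2), (4, 5), (4, 10), (4, 13), (4, 18), (4, 21), (4, 26), (4, 29), (5, 0), (5, 7), (5, 8), (5, 15), (5, 16), (5, 23), (5, 24), (5, 31)]
Holes: [(0, 1), (0, 6), (0, 9), (0, 14), (0, 17), (0, 22), (0, 25), (0, 30), (4, 2), (4, 5), (4, 10), (4, 13), (4, 18), (4, 21), (4, 26), (4, 29), (5, 0), (5, 7), (5, 8), (5, 15), (5, 16), (5, 23), (5, 24), (5, 31)]

Answer: no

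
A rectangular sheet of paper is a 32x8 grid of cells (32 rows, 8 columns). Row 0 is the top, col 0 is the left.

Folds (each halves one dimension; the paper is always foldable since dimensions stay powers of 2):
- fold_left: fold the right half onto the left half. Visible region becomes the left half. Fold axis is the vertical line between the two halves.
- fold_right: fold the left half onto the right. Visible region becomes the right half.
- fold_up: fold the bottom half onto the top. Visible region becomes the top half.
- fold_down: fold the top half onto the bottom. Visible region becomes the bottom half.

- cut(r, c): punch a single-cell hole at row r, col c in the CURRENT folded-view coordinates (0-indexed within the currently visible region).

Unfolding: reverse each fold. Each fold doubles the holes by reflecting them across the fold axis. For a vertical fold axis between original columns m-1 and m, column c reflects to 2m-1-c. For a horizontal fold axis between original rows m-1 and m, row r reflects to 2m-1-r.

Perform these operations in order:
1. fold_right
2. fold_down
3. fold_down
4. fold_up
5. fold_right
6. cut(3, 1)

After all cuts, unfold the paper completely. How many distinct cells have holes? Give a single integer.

Op 1 fold_right: fold axis v@4; visible region now rows[0,32) x cols[4,8) = 32x4
Op 2 fold_down: fold axis h@16; visible region now rows[16,32) x cols[4,8) = 16x4
Op 3 fold_down: fold axis h@24; visible region now rows[24,32) x cols[4,8) = 8x4
Op 4 fold_up: fold axis h@28; visible region now rows[24,28) x cols[4,8) = 4x4
Op 5 fold_right: fold axis v@6; visible region now rows[24,28) x cols[6,8) = 4x2
Op 6 cut(3, 1): punch at orig (27,7); cuts so far [(27, 7)]; region rows[24,28) x cols[6,8) = 4x2
Unfold 1 (reflect across v@6): 2 holes -> [(27, 4), (27, 7)]
Unfold 2 (reflect across h@28): 4 holes -> [(27, 4), (27, 7), (28, 4), (28, 7)]
Unfold 3 (reflect across h@24): 8 holes -> [(19, 4), (19, 7), (20, 4), (20, 7), (27, 4), (27, 7), (28, 4), (28, 7)]
Unfold 4 (reflect across h@16): 16 holes -> [(3, 4), (3, 7), (4, 4), (4, 7), (11, 4), (11, 7), (12, 4), (12, 7), (19, 4), (19, 7), (20, 4), (20, 7), (27, 4), (27, 7), (28, 4), (28, 7)]
Unfold 5 (reflect across v@4): 32 holes -> [(3, 0), (3, 3), (3, 4), (3, 7), (4, 0), (4, 3), (4, 4), (4, 7), (11, 0), (11, 3), (11, 4), (11, 7), (12, 0), (12, 3), (12, 4), (12, 7), (19, 0), (19, 3), (19, 4), (19, 7), (20, 0), (20, 3), (20, 4), (20, 7), (27, 0), (27, 3), (27, 4), (27, 7), (28, 0), (28, 3), (28, 4), (28, 7)]

Answer: 32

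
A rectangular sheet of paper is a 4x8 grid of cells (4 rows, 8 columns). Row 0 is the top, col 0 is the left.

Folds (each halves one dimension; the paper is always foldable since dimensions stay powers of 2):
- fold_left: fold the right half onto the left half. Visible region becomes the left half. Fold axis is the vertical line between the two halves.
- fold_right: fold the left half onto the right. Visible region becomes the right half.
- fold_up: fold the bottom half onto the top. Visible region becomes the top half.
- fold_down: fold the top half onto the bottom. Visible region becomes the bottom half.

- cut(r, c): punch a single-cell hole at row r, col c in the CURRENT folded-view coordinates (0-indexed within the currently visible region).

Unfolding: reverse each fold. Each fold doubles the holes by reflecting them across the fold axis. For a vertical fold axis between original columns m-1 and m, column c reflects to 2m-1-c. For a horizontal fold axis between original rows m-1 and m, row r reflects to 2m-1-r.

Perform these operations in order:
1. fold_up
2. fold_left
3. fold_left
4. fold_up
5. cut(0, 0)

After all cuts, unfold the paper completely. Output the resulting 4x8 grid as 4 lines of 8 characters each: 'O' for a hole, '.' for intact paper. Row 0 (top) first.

Op 1 fold_up: fold axis h@2; visible region now rows[0,2) x cols[0,8) = 2x8
Op 2 fold_left: fold axis v@4; visible region now rows[0,2) x cols[0,4) = 2x4
Op 3 fold_left: fold axis v@2; visible region now rows[0,2) x cols[0,2) = 2x2
Op 4 fold_up: fold axis h@1; visible region now rows[0,1) x cols[0,2) = 1x2
Op 5 cut(0, 0): punch at orig (0,0); cuts so far [(0, 0)]; region rows[0,1) x cols[0,2) = 1x2
Unfold 1 (reflect across h@1): 2 holes -> [(0, 0), (1, 0)]
Unfold 2 (reflect across v@2): 4 holes -> [(0, 0), (0, 3), (1, 0), (1, 3)]
Unfold 3 (reflect across v@4): 8 holes -> [(0, 0), (0, 3), (0, 4), (0, 7), (1, 0), (1, 3), (1, 4), (1, 7)]
Unfold 4 (reflect across h@2): 16 holes -> [(0, 0), (0, 3), (0, 4), (0, 7), (1, 0), (1, 3), (1, 4), (1, 7), (2, 0), (2, 3), (2, 4), (2, 7), (3, 0), (3, 3), (3, 4), (3, 7)]

Answer: O..OO..O
O..OO..O
O..OO..O
O..OO..O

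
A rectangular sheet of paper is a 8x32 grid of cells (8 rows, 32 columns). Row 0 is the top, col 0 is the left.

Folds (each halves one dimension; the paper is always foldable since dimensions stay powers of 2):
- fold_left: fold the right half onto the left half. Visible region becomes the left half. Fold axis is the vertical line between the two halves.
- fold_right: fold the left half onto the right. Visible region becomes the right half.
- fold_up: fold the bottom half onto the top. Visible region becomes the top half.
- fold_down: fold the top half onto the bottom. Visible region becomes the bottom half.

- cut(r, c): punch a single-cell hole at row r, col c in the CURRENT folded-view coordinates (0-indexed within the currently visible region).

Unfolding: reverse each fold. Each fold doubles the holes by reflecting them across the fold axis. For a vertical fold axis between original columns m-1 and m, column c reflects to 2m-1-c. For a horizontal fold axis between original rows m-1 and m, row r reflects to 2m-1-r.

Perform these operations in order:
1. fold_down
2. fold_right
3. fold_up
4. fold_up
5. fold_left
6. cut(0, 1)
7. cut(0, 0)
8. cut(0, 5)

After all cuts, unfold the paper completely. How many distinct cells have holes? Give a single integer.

Answer: 96

Derivation:
Op 1 fold_down: fold axis h@4; visible region now rows[4,8) x cols[0,32) = 4x32
Op 2 fold_right: fold axis v@16; visible region now rows[4,8) x cols[16,32) = 4x16
Op 3 fold_up: fold axis h@6; visible region now rows[4,6) x cols[16,32) = 2x16
Op 4 fold_up: fold axis h@5; visible region now rows[4,5) x cols[16,32) = 1x16
Op 5 fold_left: fold axis v@24; visible region now rows[4,5) x cols[16,24) = 1x8
Op 6 cut(0, 1): punch at orig (4,17); cuts so far [(4, 17)]; region rows[4,5) x cols[16,24) = 1x8
Op 7 cut(0, 0): punch at orig (4,16); cuts so far [(4, 16), (4, 17)]; region rows[4,5) x cols[16,24) = 1x8
Op 8 cut(0, 5): punch at orig (4,21); cuts so far [(4, 16), (4, 17), (4, 21)]; region rows[4,5) x cols[16,24) = 1x8
Unfold 1 (reflect across v@24): 6 holes -> [(4, 16), (4, 17), (4, 21), (4, 26), (4, 30), (4, 31)]
Unfold 2 (reflect across h@5): 12 holes -> [(4, 16), (4, 17), (4, 21), (4, 26), (4, 30), (4, 31), (5, 16), (5, 17), (5, 21), (5, 26), (5, 30), (5, 31)]
Unfold 3 (reflect across h@6): 24 holes -> [(4, 16), (4, 17), (4, 21), (4, 26), (4, 30), (4, 31), (5, 16), (5, 17), (5, 21), (5, 26), (5, 30), (5, 31), (6, 16), (6, 17), (6, 21), (6, 26), (6, 30), (6, 31), (7, 16), (7, 17), (7, 21), (7, 26), (7, 30), (7, 31)]
Unfold 4 (reflect across v@16): 48 holes -> [(4, 0), (4, 1), (4, 5), (4, 10), (4, 14), (4, 15), (4, 16), (4, 17), (4, 21), (4, 26), (4, 30), (4, 31), (5, 0), (5, 1), (5, 5), (5, 10), (5, 14), (5, 15), (5, 16), (5, 17), (5, 21), (5, 26), (5, 30), (5, 31), (6, 0), (6, 1), (6, 5), (6, 10), (6, 14), (6, 15), (6, 16), (6, 17), (6, 21), (6, 26), (6, 30), (6, 31), (7, 0), (7, 1), (7, 5), (7, 10), (7, 14), (7, 15), (7, 16), (7, 17), (7, 21), (7, 26), (7, 30), (7, 31)]
Unfold 5 (reflect across h@4): 96 holes -> [(0, 0), (0, 1), (0, 5), (0, 10), (0, 14), (0, 15), (0, 16), (0, 17), (0, 21), (0, 26), (0, 30), (0, 31), (1, 0), (1, 1), (1, 5), (1, 10), (1, 14), (1, 15), (1, 16), (1, 17), (1, 21), (1, 26), (1, 30), (1, 31), (2, 0), (2, 1), (2, 5), (2, 10), (2, 14), (2, 15), (2, 16), (2, 17), (2, 21), (2, 26), (2, 30), (2, 31), (3, 0), (3, 1), (3, 5), (3, 10), (3, 14), (3, 15), (3, 16), (3, 17), (3, 21), (3, 26), (3, 30), (3, 31), (4, 0), (4, 1), (4, 5), (4, 10), (4, 14), (4, 15), (4, 16), (4, 17), (4, 21), (4, 26), (4, 30), (4, 31), (5, 0), (5, 1), (5, 5), (5, 10), (5, 14), (5, 15), (5, 16), (5, 17), (5, 21), (5, 26), (5, 30), (5, 31), (6, 0), (6, 1), (6, 5), (6, 10), (6, 14), (6, 15), (6, 16), (6, 17), (6, 21), (6, 26), (6, 30), (6, 31), (7, 0), (7, 1), (7, 5), (7, 10), (7, 14), (7, 15), (7, 16), (7, 17), (7, 21), (7, 26), (7, 30), (7, 31)]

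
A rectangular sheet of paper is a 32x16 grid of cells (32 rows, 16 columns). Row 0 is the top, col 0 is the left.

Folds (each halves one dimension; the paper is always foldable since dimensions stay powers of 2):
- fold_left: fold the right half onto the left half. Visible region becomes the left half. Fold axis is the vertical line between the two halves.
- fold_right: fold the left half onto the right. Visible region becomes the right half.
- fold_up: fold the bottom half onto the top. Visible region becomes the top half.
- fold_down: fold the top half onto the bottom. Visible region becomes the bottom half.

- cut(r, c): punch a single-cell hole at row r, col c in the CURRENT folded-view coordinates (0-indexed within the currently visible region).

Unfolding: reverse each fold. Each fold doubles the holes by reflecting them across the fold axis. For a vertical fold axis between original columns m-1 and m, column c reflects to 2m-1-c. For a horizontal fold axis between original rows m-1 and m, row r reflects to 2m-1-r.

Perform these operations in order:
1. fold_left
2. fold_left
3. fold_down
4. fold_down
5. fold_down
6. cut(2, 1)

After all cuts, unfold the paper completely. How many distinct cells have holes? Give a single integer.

Answer: 32

Derivation:
Op 1 fold_left: fold axis v@8; visible region now rows[0,32) x cols[0,8) = 32x8
Op 2 fold_left: fold axis v@4; visible region now rows[0,32) x cols[0,4) = 32x4
Op 3 fold_down: fold axis h@16; visible region now rows[16,32) x cols[0,4) = 16x4
Op 4 fold_down: fold axis h@24; visible region now rows[24,32) x cols[0,4) = 8x4
Op 5 fold_down: fold axis h@28; visible region now rows[28,32) x cols[0,4) = 4x4
Op 6 cut(2, 1): punch at orig (30,1); cuts so far [(30, 1)]; region rows[28,32) x cols[0,4) = 4x4
Unfold 1 (reflect across h@28): 2 holes -> [(25, 1), (30, 1)]
Unfold 2 (reflect across h@24): 4 holes -> [(17, 1), (22, 1), (25, 1), (30, 1)]
Unfold 3 (reflect across h@16): 8 holes -> [(1, 1), (6, 1), (9, 1), (14, 1), (17, 1), (22, 1), (25, 1), (30, 1)]
Unfold 4 (reflect across v@4): 16 holes -> [(1, 1), (1, 6), (6, 1), (6, 6), (9, 1), (9, 6), (14, 1), (14, 6), (17, 1), (17, 6), (22, 1), (22, 6), (25, 1), (25, 6), (30, 1), (30, 6)]
Unfold 5 (reflect across v@8): 32 holes -> [(1, 1), (1, 6), (1, 9), (1, 14), (6, 1), (6, 6), (6, 9), (6, 14), (9, 1), (9, 6), (9, 9), (9, 14), (14, 1), (14, 6), (14, 9), (14, 14), (17, 1), (17, 6), (17, 9), (17, 14), (22, 1), (22, 6), (22, 9), (22, 14), (25, 1), (25, 6), (25, 9), (25, 14), (30, 1), (30, 6), (30, 9), (30, 14)]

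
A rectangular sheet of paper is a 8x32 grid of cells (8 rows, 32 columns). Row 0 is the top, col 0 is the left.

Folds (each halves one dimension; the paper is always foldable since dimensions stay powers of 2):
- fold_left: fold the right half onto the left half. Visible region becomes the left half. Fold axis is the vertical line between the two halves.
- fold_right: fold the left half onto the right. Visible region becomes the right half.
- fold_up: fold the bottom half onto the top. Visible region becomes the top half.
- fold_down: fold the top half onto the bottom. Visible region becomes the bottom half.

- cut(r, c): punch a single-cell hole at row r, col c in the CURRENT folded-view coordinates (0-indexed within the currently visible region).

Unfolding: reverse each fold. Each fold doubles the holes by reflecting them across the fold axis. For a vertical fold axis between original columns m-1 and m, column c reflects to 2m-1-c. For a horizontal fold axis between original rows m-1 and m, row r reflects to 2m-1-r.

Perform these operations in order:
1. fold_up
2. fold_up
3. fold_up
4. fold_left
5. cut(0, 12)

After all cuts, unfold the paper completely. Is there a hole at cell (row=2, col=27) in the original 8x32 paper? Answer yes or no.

Answer: no

Derivation:
Op 1 fold_up: fold axis h@4; visible region now rows[0,4) x cols[0,32) = 4x32
Op 2 fold_up: fold axis h@2; visible region now rows[0,2) x cols[0,32) = 2x32
Op 3 fold_up: fold axis h@1; visible region now rows[0,1) x cols[0,32) = 1x32
Op 4 fold_left: fold axis v@16; visible region now rows[0,1) x cols[0,16) = 1x16
Op 5 cut(0, 12): punch at orig (0,12); cuts so far [(0, 12)]; region rows[0,1) x cols[0,16) = 1x16
Unfold 1 (reflect across v@16): 2 holes -> [(0, 12), (0, 19)]
Unfold 2 (reflect across h@1): 4 holes -> [(0, 12), (0, 19), (1, 12), (1, 19)]
Unfold 3 (reflect across h@2): 8 holes -> [(0, 12), (0, 19), (1, 12), (1, 19), (2, 12), (2, 19), (3, 12), (3, 19)]
Unfold 4 (reflect across h@4): 16 holes -> [(0, 12), (0, 19), (1, 12), (1, 19), (2, 12), (2, 19), (3, 12), (3, 19), (4, 12), (4, 19), (5, 12), (5, 19), (6, 12), (6, 19), (7, 12), (7, 19)]
Holes: [(0, 12), (0, 19), (1, 12), (1, 19), (2, 12), (2, 19), (3, 12), (3, 19), (4, 12), (4, 19), (5, 12), (5, 19), (6, 12), (6, 19), (7, 12), (7, 19)]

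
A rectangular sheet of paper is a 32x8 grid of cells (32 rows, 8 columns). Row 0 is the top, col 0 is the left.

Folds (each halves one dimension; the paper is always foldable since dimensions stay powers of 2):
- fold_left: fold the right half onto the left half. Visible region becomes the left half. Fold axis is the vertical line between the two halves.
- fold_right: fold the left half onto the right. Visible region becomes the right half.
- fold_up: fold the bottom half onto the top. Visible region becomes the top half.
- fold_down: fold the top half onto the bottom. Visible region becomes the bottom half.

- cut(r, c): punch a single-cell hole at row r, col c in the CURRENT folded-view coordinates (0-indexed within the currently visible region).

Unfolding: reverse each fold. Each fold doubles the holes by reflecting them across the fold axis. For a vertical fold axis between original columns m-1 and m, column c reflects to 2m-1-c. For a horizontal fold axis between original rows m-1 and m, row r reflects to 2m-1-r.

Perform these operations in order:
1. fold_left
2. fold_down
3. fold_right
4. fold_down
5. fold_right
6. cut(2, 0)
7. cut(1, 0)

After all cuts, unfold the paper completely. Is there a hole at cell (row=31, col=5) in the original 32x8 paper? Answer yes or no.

Answer: no

Derivation:
Op 1 fold_left: fold axis v@4; visible region now rows[0,32) x cols[0,4) = 32x4
Op 2 fold_down: fold axis h@16; visible region now rows[16,32) x cols[0,4) = 16x4
Op 3 fold_right: fold axis v@2; visible region now rows[16,32) x cols[2,4) = 16x2
Op 4 fold_down: fold axis h@24; visible region now rows[24,32) x cols[2,4) = 8x2
Op 5 fold_right: fold axis v@3; visible region now rows[24,32) x cols[3,4) = 8x1
Op 6 cut(2, 0): punch at orig (26,3); cuts so far [(26, 3)]; region rows[24,32) x cols[3,4) = 8x1
Op 7 cut(1, 0): punch at orig (25,3); cuts so far [(25, 3), (26, 3)]; region rows[24,32) x cols[3,4) = 8x1
Unfold 1 (reflect across v@3): 4 holes -> [(25, 2), (25, 3), (26, 2), (26, 3)]
Unfold 2 (reflect across h@24): 8 holes -> [(21, 2), (21, 3), (22, 2), (22, 3), (25, 2), (25, 3), (26, 2), (26, 3)]
Unfold 3 (reflect across v@2): 16 holes -> [(21, 0), (21, 1), (21, 2), (21, 3), (22, 0), (22, 1), (22, 2), (22, 3), (25, 0), (25, 1), (25, 2), (25, 3), (26, 0), (26, 1), (26, 2), (26, 3)]
Unfold 4 (reflect across h@16): 32 holes -> [(5, 0), (5, 1), (5, 2), (5, 3), (6, 0), (6, 1), (6, 2), (6, 3), (9, 0), (9, 1), (9, 2), (9, 3), (10, 0), (10, 1), (10, 2), (10, 3), (21, 0), (21, 1), (21, 2), (21, 3), (22, 0), (22, 1), (22, 2), (22, 3), (25, 0), (25, 1), (25, 2), (25, 3), (26, 0), (26, 1), (26, 2), (26, 3)]
Unfold 5 (reflect across v@4): 64 holes -> [(5, 0), (5, 1), (5, 2), (5, 3), (5, 4), (5, 5), (5, 6), (5, 7), (6, 0), (6, 1), (6, 2), (6, 3), (6, 4), (6, 5), (6, 6), (6, 7), (9, 0), (9, 1), (9, 2), (9, 3), (9, 4), (9, 5), (9, 6), (9, 7), (10, 0), (10, 1), (10, 2), (10, 3), (10, 4), (10, 5), (10, 6), (10, 7), (21, 0), (21, 1), (21, 2), (21, 3), (21, 4), (21, 5), (21, 6), (21, 7), (22, 0), (22, 1), (22, 2), (22, 3), (22, 4), (22, 5), (22, 6), (22, 7), (25, 0), (25, 1), (25, 2), (25, 3), (25, 4), (25, 5), (25, 6), (25, 7), (26, 0), (26, 1), (26, 2), (26, 3), (26, 4), (26, 5), (26, 6), (26, 7)]
Holes: [(5, 0), (5, 1), (5, 2), (5, 3), (5, 4), (5, 5), (5, 6), (5, 7), (6, 0), (6, 1), (6, 2), (6, 3), (6, 4), (6, 5), (6, 6), (6, 7), (9, 0), (9, 1), (9, 2), (9, 3), (9, 4), (9, 5), (9, 6), (9, 7), (10, 0), (10, 1), (10, 2), (10, 3), (10, 4), (10, 5), (10, 6), (10, 7), (21, 0), (21, 1), (21, 2), (21, 3), (21, 4), (21, 5), (21, 6), (21, 7), (22, 0), (22, 1), (22, 2), (22, 3), (22, 4), (22, 5), (22, 6), (22, 7), (25, 0), (25, 1), (25, 2), (25, 3), (25, 4), (25, 5), (25, 6), (25, 7), (26, 0), (26, 1), (26, 2), (26, 3), (26, 4), (26, 5), (26, 6), (26, 7)]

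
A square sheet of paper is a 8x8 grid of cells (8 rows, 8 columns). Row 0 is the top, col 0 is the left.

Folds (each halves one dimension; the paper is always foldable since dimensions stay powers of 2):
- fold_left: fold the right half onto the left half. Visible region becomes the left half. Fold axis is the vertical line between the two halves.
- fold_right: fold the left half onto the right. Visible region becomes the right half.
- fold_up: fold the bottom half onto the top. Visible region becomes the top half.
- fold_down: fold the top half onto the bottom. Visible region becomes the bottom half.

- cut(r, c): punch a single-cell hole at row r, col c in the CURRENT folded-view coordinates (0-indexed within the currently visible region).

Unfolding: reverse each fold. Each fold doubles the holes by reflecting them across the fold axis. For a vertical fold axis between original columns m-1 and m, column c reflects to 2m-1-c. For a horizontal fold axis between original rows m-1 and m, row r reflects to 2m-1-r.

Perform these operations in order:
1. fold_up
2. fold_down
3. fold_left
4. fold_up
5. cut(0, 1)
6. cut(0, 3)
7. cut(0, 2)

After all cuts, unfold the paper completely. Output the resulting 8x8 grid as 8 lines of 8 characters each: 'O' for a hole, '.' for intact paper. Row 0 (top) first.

Answer: .OOOOOO.
.OOOOOO.
.OOOOOO.
.OOOOOO.
.OOOOOO.
.OOOOOO.
.OOOOOO.
.OOOOOO.

Derivation:
Op 1 fold_up: fold axis h@4; visible region now rows[0,4) x cols[0,8) = 4x8
Op 2 fold_down: fold axis h@2; visible region now rows[2,4) x cols[0,8) = 2x8
Op 3 fold_left: fold axis v@4; visible region now rows[2,4) x cols[0,4) = 2x4
Op 4 fold_up: fold axis h@3; visible region now rows[2,3) x cols[0,4) = 1x4
Op 5 cut(0, 1): punch at orig (2,1); cuts so far [(2, 1)]; region rows[2,3) x cols[0,4) = 1x4
Op 6 cut(0, 3): punch at orig (2,3); cuts so far [(2, 1), (2, 3)]; region rows[2,3) x cols[0,4) = 1x4
Op 7 cut(0, 2): punch at orig (2,2); cuts so far [(2, 1), (2, 2), (2, 3)]; region rows[2,3) x cols[0,4) = 1x4
Unfold 1 (reflect across h@3): 6 holes -> [(2, 1), (2, 2), (2, 3), (3, 1), (3, 2), (3, 3)]
Unfold 2 (reflect across v@4): 12 holes -> [(2, 1), (2, 2), (2, 3), (2, 4), (2, 5), (2, 6), (3, 1), (3, 2), (3, 3), (3, 4), (3, 5), (3, 6)]
Unfold 3 (reflect across h@2): 24 holes -> [(0, 1), (0, 2), (0, 3), (0, 4), (0, 5), (0, 6), (1, 1), (1, 2), (1, 3), (1, 4), (1, 5), (1, 6), (2, 1), (2, 2), (2, 3), (2, 4), (2, 5), (2, 6), (3, 1), (3, 2), (3, 3), (3, 4), (3, 5), (3, 6)]
Unfold 4 (reflect across h@4): 48 holes -> [(0, 1), (0, 2), (0, 3), (0, 4), (0, 5), (0, 6), (1, 1), (1, 2), (1, 3), (1, 4), (1, 5), (1, 6), (2, 1), (2, 2), (2, 3), (2, 4), (2, 5), (2, 6), (3, 1), (3, 2), (3, 3), (3, 4), (3, 5), (3, 6), (4, 1), (4, 2), (4, 3), (4, 4), (4, 5), (4, 6), (5, 1), (5, 2), (5, 3), (5, 4), (5, 5), (5, 6), (6, 1), (6, 2), (6, 3), (6, 4), (6, 5), (6, 6), (7, 1), (7, 2), (7, 3), (7, 4), (7, 5), (7, 6)]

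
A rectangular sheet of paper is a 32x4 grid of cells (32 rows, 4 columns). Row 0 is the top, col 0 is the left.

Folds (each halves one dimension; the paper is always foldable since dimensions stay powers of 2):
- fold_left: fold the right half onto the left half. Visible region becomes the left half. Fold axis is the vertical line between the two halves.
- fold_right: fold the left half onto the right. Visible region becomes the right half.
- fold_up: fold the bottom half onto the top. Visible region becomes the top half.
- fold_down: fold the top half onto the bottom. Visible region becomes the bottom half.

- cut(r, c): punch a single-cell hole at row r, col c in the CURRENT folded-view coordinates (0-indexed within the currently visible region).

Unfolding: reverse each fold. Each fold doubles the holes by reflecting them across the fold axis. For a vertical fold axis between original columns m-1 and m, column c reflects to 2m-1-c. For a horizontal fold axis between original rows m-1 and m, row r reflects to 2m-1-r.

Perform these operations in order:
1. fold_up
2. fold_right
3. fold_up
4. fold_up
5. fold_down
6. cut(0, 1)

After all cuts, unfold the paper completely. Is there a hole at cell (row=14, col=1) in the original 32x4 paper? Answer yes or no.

Op 1 fold_up: fold axis h@16; visible region now rows[0,16) x cols[0,4) = 16x4
Op 2 fold_right: fold axis v@2; visible region now rows[0,16) x cols[2,4) = 16x2
Op 3 fold_up: fold axis h@8; visible region now rows[0,8) x cols[2,4) = 8x2
Op 4 fold_up: fold axis h@4; visible region now rows[0,4) x cols[2,4) = 4x2
Op 5 fold_down: fold axis h@2; visible region now rows[2,4) x cols[2,4) = 2x2
Op 6 cut(0, 1): punch at orig (2,3); cuts so far [(2, 3)]; region rows[2,4) x cols[2,4) = 2x2
Unfold 1 (reflect across h@2): 2 holes -> [(1, 3), (2, 3)]
Unfold 2 (reflect across h@4): 4 holes -> [(1, 3), (2, 3), (5, 3), (6, 3)]
Unfold 3 (reflect across h@8): 8 holes -> [(1, 3), (2, 3), (5, 3), (6, 3), (9, 3), (10, 3), (13, 3), (14, 3)]
Unfold 4 (reflect across v@2): 16 holes -> [(1, 0), (1, 3), (2, 0), (2, 3), (5, 0), (5, 3), (6, 0), (6, 3), (9, 0), (9, 3), (10, 0), (10, 3), (13, 0), (13, 3), (14, 0), (14, 3)]
Unfold 5 (reflect across h@16): 32 holes -> [(1, 0), (1, 3), (2, 0), (2, 3), (5, 0), (5, 3), (6, 0), (6, 3), (9, 0), (9, 3), (10, 0), (10, 3), (13, 0), (13, 3), (14, 0), (14, 3), (17, 0), (17, 3), (18, 0), (18, 3), (21, 0), (21, 3), (22, 0), (22, 3), (25, 0), (25, 3), (26, 0), (26, 3), (29, 0), (29, 3), (30, 0), (30, 3)]
Holes: [(1, 0), (1, 3), (2, 0), (2, 3), (5, 0), (5, 3), (6, 0), (6, 3), (9, 0), (9, 3), (10, 0), (10, 3), (13, 0), (13, 3), (14, 0), (14, 3), (17, 0), (17, 3), (18, 0), (18, 3), (21, 0), (21, 3), (22, 0), (22, 3), (25, 0), (25, 3), (26, 0), (26, 3), (29, 0), (29, 3), (30, 0), (30, 3)]

Answer: no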